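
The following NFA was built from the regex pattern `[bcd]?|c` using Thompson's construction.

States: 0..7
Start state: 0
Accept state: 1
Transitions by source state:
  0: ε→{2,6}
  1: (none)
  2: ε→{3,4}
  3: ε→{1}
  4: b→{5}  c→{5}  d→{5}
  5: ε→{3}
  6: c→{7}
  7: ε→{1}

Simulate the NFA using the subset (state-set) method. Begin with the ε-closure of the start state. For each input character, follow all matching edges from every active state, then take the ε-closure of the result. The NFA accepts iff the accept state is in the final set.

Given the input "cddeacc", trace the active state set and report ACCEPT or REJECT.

start: ε-closure({0}) = {0,1,2,3,4,6}
'c' @ 1: {1,3,5,7}  ✓accept
'd' @ 2: {}  — state set empty
rest 'deacc' ignored (set empty)
final: {}; accept 1 not in set

Answer: REJECT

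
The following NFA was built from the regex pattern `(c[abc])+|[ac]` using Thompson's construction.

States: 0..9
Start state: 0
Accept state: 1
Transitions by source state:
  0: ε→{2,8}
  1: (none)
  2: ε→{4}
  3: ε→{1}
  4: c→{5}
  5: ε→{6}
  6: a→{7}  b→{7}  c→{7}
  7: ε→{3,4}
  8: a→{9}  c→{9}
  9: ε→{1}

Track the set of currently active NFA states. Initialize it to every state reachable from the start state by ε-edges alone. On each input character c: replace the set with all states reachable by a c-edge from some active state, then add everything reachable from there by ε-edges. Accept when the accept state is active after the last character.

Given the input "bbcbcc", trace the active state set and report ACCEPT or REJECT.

Answer: REJECT

Trace:
S₀ = ε-closure({0}) = {0,2,4,8}
'b' @ 1: {}  — no active states
rest 'bcbcc' ignored (set empty)
final: {}; accept 1 not in set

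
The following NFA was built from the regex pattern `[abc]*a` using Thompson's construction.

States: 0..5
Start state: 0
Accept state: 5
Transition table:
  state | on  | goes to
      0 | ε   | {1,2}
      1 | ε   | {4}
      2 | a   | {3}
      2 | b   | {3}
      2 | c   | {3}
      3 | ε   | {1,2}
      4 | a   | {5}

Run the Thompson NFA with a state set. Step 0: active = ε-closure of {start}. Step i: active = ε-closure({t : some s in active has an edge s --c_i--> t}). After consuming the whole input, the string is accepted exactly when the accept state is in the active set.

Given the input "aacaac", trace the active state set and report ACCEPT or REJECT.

Answer: REJECT

Steps:
S₀ = ε-closure({0}) = {0,1,2,4}
'a' @ 1: {1,2,3,4,5}  [accepting]
'a' @ 2: {1,2,3,4,5}  [accepting]
'c' @ 3: {1,2,3,4}
'a' @ 4: {1,2,3,4,5}  [accepting]
'a' @ 5: {1,2,3,4,5}  [accepting]
'c' @ 6: {1,2,3,4}
after full input: {1,2,3,4}  (accept=5 not in)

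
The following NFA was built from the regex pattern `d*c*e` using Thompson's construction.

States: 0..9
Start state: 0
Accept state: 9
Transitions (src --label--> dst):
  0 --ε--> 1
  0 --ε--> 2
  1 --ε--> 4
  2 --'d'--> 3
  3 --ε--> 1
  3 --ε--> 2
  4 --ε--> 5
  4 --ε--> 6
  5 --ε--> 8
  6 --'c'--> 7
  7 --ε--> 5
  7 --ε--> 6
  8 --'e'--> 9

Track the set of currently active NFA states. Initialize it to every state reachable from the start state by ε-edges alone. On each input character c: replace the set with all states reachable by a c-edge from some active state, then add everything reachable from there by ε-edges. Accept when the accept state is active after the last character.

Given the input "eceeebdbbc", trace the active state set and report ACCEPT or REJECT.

initial (ε-close {0}): {0,1,2,4,5,6,8}
'e' @ 1: {9}  (accept∈set)
'c' @ 2: {}  — dead — no transitions
rest 'eeebdbbc' ignored (set empty)
after full input: {}  (accept=9 not in)

Answer: REJECT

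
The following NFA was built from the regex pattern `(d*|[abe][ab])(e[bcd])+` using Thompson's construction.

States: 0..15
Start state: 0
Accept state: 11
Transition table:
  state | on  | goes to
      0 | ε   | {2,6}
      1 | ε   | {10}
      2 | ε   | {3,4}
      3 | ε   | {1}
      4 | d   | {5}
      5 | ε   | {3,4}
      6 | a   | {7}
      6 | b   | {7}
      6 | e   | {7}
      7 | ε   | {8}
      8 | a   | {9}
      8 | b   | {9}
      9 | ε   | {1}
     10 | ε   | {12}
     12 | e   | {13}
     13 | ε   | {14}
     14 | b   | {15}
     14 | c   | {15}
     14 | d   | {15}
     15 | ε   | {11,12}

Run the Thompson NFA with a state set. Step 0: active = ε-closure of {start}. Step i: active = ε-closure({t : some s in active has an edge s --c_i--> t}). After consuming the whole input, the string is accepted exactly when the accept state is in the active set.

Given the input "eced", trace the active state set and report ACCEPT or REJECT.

Answer: ACCEPT

Trace:
initial (ε-close {0}): {0,1,2,3,4,6,10,12}
'e' @ 1: {7,8,13,14}
'c' @ 2: {11,12,15}  (accept∈set)
'e' @ 3: {13,14}
'd' @ 4: {11,12,15}  (accept∈set)
after full input: {11,12,15}  (accept=11 in)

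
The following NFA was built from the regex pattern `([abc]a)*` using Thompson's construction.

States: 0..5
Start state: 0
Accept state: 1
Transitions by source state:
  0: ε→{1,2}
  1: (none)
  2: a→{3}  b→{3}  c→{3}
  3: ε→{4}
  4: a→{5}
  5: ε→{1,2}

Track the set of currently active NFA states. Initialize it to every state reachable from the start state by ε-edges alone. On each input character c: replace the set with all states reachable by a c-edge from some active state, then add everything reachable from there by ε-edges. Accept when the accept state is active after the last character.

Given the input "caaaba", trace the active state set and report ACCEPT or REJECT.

initial (ε-close {0}): {0,1,2}
'c' @ 1: {3,4}
'a' @ 2: {1,2,5}  (accept∈set)
'a' @ 3: {3,4}
'a' @ 4: {1,2,5}  (accept∈set)
'b' @ 5: {3,4}
'a' @ 6: {1,2,5}  (accept∈set)
final: {1,2,5}; accept 1 in set

Answer: ACCEPT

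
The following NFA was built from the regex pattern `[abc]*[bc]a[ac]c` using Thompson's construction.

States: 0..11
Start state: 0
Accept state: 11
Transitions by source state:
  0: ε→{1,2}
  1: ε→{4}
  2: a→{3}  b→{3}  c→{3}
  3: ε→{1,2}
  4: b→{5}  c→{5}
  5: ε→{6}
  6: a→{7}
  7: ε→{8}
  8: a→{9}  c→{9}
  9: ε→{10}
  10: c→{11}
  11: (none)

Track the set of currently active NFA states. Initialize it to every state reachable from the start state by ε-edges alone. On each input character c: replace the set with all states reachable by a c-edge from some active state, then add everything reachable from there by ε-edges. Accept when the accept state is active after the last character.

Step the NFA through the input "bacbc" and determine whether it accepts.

S₀ = ε-closure({0}) = {0,1,2,4}
'b' @ 1: {1,2,3,4,5,6}
'a' @ 2: {1,2,3,4,7,8}
'c' @ 3: {1,2,3,4,5,6,9,10}
'b' @ 4: {1,2,3,4,5,6}
'c' @ 5: {1,2,3,4,5,6}
final: {1,2,3,4,5,6}; accept 11 not in set

Answer: REJECT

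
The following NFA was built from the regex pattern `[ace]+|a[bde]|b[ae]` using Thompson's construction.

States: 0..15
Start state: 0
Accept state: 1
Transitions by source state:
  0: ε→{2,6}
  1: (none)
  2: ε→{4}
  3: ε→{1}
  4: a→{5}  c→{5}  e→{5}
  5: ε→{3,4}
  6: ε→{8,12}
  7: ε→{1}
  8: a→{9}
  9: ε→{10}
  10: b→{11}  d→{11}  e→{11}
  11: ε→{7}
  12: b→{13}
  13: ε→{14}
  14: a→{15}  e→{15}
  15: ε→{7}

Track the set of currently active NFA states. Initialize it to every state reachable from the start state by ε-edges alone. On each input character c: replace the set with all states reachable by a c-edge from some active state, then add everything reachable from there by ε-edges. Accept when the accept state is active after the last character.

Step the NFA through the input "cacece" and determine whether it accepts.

S₀ = ε-closure({0}) = {0,2,4,6,8,12}
'c' @ 1: {1,3,4,5}  [accepting]
'a' @ 2: {1,3,4,5}  [accepting]
'c' @ 3: {1,3,4,5}  [accepting]
'e' @ 4: {1,3,4,5}  [accepting]
'c' @ 5: {1,3,4,5}  [accepting]
'e' @ 6: {1,3,4,5}  [accepting]
after full input: {1,3,4,5}  (accept=1 in)

Answer: ACCEPT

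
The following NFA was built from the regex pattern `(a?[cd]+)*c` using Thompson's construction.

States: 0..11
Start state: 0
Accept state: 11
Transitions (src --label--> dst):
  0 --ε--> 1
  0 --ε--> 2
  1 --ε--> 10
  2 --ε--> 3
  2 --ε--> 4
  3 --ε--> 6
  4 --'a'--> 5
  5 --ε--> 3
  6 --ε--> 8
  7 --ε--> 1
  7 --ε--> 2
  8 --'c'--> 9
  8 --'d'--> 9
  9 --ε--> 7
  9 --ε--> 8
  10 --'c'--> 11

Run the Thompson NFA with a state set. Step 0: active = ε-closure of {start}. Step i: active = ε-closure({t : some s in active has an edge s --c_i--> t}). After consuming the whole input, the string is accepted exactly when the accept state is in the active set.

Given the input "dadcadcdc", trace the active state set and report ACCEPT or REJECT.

Answer: ACCEPT

Steps:
initial (ε-close {0}): {0,1,2,3,4,6,8,10}
'd' @ 1: {1,2,3,4,6,7,8,9,10}
'a' @ 2: {3,5,6,8}
'd' @ 3: {1,2,3,4,6,7,8,9,10}
'c' @ 4: {1,2,3,4,6,7,8,9,10,11}  [accepting]
'a' @ 5: {3,5,6,8}
'd' @ 6: {1,2,3,4,6,7,8,9,10}
'c' @ 7: {1,2,3,4,6,7,8,9,10,11}  [accepting]
'd' @ 8: {1,2,3,4,6,7,8,9,10}
'c' @ 9: {1,2,3,4,6,7,8,9,10,11}  [accepting]
end set {1,2,3,4,6,7,8,9,10,11} — state 11 in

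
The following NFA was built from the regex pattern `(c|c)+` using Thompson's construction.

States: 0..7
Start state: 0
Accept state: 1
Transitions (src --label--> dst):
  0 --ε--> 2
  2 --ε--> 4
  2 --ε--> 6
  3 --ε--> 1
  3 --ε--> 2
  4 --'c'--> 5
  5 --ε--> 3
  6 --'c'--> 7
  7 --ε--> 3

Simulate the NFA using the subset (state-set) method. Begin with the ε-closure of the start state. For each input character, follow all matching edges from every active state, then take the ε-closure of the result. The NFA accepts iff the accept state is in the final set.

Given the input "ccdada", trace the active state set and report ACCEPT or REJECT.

start: ε-closure({0}) = {0,2,4,6}
'c' @ 1: {1,2,3,4,5,6,7}  (accept∈set)
'c' @ 2: {1,2,3,4,5,6,7}  (accept∈set)
'd' @ 3: {}  — no active states
rest 'ada' ignored (set empty)
end set {} — state 1 not in

Answer: REJECT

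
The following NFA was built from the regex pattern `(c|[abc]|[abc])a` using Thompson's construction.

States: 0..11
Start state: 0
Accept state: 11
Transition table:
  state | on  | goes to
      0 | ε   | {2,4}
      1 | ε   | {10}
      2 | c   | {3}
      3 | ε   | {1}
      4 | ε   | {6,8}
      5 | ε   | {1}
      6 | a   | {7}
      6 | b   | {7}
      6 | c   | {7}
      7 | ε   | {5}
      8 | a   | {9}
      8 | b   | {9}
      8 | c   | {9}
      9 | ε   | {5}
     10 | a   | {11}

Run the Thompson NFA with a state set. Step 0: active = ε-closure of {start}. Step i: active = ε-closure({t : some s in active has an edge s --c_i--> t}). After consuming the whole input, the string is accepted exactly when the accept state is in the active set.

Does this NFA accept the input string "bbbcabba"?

Answer: REJECT

Steps:
start: ε-closure({0}) = {0,2,4,6,8}
'b' @ 1: {1,5,7,9,10}
'b' @ 2: {}  — dead — no transitions
rest 'bcabba' ignored (set empty)
final: {}; accept 11 not in set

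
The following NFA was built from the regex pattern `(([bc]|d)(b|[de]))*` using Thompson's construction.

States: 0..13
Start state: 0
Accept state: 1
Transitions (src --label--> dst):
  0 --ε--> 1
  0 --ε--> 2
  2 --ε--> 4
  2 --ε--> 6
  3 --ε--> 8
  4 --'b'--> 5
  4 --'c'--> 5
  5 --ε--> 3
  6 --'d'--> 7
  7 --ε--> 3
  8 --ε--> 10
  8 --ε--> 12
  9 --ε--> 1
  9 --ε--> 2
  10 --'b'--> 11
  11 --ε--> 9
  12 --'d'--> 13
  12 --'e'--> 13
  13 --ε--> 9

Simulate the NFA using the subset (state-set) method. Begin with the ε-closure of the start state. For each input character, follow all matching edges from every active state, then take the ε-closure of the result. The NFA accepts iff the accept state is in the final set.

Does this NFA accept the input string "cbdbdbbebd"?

Answer: ACCEPT

Steps:
initial (ε-close {0}): {0,1,2,4,6}
'c' @ 1: {3,5,8,10,12}
'b' @ 2: {1,2,4,6,9,11}  [accepting]
'd' @ 3: {3,7,8,10,12}
'b' @ 4: {1,2,4,6,9,11}  [accepting]
'd' @ 5: {3,7,8,10,12}
'b' @ 6: {1,2,4,6,9,11}  [accepting]
'b' @ 7: {3,5,8,10,12}
'e' @ 8: {1,2,4,6,9,13}  [accepting]
'b' @ 9: {3,5,8,10,12}
'd' @ 10: {1,2,4,6,9,13}  [accepting]
end set {1,2,4,6,9,13} — state 1 in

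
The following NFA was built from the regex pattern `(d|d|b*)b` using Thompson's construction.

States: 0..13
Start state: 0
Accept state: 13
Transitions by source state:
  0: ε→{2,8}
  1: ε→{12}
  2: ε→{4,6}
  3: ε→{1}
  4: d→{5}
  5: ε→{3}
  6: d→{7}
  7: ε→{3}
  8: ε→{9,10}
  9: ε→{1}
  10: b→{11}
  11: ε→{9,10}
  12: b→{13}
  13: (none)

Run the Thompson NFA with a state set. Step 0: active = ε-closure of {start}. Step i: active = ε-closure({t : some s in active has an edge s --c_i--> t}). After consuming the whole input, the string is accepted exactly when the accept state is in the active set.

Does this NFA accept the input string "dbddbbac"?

S₀ = ε-closure({0}) = {0,1,2,4,6,8,9,10,12}
'd' @ 1: {1,3,5,7,12}
'b' @ 2: {13}  (accept∈set)
'd' @ 3: {}  — state set empty
rest 'dbbac' ignored (set empty)
final: {}; accept 13 not in set

Answer: REJECT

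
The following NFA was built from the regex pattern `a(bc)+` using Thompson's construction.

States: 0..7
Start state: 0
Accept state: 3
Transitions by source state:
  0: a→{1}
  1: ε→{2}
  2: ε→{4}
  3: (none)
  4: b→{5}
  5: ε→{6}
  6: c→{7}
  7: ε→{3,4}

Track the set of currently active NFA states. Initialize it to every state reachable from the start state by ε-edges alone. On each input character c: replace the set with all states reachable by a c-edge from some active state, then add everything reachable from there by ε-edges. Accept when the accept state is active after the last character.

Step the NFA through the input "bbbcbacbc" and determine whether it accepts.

S₀ = ε-closure({0}) = {0}
'b' @ 1: {}  — dead — no transitions
rest 'bbcbacbc' ignored (set empty)
end set {} — state 3 not in

Answer: REJECT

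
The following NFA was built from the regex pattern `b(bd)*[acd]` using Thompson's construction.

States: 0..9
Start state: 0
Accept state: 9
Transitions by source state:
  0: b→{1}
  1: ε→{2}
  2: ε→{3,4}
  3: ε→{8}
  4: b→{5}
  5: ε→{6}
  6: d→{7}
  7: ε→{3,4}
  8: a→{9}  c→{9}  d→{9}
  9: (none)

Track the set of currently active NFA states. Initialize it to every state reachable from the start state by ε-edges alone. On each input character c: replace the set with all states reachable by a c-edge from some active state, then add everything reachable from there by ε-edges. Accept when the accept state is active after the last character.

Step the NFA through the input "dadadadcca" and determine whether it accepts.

S₀ = ε-closure({0}) = {0}
'd' @ 1: {}  — state set empty
rest 'adadadcca' ignored (set empty)
end set {} — state 9 not in

Answer: REJECT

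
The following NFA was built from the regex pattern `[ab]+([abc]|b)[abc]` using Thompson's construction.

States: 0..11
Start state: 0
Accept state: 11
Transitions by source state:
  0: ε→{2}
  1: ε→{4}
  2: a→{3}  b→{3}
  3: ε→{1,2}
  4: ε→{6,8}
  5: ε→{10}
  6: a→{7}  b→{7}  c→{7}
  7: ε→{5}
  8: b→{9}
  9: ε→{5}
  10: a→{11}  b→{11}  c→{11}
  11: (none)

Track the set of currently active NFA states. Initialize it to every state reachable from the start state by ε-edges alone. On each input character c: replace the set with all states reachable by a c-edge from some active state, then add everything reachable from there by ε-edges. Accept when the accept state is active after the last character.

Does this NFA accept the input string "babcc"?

start: ε-closure({0}) = {0,2}
'b' @ 1: {1,2,3,4,6,8}
'a' @ 2: {1,2,3,4,5,6,7,8,10}
'b' @ 3: {1,2,3,4,5,6,7,8,9,10,11}  (accept∈set)
'c' @ 4: {5,7,10,11}  (accept∈set)
'c' @ 5: {11}  (accept∈set)
final: {11}; accept 11 in set

Answer: ACCEPT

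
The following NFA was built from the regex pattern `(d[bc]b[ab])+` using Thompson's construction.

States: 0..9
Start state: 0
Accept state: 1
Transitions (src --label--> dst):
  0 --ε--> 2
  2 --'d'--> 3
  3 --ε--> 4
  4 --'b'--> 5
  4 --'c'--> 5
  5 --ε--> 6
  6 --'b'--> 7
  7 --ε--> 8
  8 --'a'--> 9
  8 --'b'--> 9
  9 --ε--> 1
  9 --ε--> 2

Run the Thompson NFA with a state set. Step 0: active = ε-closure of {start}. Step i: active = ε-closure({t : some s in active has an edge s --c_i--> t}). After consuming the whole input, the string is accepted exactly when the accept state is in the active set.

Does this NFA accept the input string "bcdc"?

S₀ = ε-closure({0}) = {0,2}
'b' @ 1: {}  — state set empty
rest 'cdc' ignored (set empty)
end set {} — state 1 not in

Answer: REJECT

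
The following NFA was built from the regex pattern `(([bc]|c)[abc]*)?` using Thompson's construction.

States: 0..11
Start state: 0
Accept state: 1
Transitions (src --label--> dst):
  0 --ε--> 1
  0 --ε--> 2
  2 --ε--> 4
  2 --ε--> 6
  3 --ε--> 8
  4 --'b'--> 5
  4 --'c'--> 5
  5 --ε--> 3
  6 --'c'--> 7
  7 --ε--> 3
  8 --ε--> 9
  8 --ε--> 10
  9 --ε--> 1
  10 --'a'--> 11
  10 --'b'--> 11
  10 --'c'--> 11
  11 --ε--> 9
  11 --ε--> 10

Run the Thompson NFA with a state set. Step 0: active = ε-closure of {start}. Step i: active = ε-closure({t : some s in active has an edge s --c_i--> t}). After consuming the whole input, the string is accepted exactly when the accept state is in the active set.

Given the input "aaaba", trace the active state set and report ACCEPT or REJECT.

Answer: REJECT

Derivation:
start: ε-closure({0}) = {0,1,2,4,6}
'a' @ 1: {}  — no active states
rest 'aaba' ignored (set empty)
final: {}; accept 1 not in set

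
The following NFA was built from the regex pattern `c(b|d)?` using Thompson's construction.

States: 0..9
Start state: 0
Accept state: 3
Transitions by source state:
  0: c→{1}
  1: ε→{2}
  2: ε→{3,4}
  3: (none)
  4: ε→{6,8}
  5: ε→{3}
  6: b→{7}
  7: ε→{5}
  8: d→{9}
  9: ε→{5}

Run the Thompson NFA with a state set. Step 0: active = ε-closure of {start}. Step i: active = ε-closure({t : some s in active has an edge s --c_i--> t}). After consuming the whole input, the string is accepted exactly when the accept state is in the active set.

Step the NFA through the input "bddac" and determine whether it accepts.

Answer: REJECT

Derivation:
initial (ε-close {0}): {0}
'b' @ 1: {}  — no active states
rest 'ddac' ignored (set empty)
final: {}; accept 3 not in set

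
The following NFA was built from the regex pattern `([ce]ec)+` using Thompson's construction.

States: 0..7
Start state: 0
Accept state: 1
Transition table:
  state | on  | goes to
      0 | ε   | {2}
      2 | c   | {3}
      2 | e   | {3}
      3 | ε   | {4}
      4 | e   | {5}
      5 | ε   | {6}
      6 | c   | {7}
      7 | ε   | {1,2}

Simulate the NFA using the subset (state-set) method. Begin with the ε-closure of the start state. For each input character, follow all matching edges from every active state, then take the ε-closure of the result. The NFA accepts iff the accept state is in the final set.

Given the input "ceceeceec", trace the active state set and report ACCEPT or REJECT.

Answer: ACCEPT

Trace:
initial (ε-close {0}): {0,2}
'c' @ 1: {3,4}
'e' @ 2: {5,6}
'c' @ 3: {1,2,7}  [accepting]
'e' @ 4: {3,4}
'e' @ 5: {5,6}
'c' @ 6: {1,2,7}  [accepting]
'e' @ 7: {3,4}
'e' @ 8: {5,6}
'c' @ 9: {1,2,7}  [accepting]
after full input: {1,2,7}  (accept=1 in)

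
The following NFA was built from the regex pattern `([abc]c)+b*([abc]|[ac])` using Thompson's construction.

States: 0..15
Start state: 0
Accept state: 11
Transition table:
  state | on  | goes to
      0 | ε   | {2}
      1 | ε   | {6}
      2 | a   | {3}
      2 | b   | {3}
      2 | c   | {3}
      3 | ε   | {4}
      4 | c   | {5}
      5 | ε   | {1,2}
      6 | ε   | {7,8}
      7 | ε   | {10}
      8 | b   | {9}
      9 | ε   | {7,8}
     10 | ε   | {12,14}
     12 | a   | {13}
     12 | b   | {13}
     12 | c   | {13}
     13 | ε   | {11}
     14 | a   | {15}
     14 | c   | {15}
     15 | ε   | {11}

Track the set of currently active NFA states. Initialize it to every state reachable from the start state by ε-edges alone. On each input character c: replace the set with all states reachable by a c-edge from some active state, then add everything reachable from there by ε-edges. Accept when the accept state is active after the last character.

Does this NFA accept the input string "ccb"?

start: ε-closure({0}) = {0,2}
'c' @ 1: {3,4}
'c' @ 2: {1,2,5,6,7,8,10,12,14}
'b' @ 3: {3,4,7,8,9,10,11,12,13,14}  (accept∈set)
end set {3,4,7,8,9,10,11,12,13,14} — state 11 in

Answer: ACCEPT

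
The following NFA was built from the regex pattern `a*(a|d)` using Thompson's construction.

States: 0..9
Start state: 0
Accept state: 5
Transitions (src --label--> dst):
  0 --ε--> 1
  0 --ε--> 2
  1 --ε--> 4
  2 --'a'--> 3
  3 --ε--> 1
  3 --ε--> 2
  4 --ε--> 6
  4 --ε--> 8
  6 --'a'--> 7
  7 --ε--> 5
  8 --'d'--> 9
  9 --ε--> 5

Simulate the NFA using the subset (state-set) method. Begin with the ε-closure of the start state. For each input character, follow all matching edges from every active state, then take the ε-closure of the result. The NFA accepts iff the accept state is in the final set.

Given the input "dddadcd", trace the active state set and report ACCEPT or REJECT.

Answer: REJECT

Steps:
S₀ = ε-closure({0}) = {0,1,2,4,6,8}
'd' @ 1: {5,9}  (accept∈set)
'd' @ 2: {}  — state set empty
rest 'dadcd' ignored (set empty)
end set {} — state 5 not in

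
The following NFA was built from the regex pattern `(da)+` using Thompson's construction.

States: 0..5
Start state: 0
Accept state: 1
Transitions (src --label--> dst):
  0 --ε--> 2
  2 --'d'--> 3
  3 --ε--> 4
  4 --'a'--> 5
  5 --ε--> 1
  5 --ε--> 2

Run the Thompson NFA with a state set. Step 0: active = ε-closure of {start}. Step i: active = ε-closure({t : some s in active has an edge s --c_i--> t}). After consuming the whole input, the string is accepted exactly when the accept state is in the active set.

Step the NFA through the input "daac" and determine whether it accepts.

Answer: REJECT

Trace:
S₀ = ε-closure({0}) = {0,2}
'd' @ 1: {3,4}
'a' @ 2: {1,2,5}  ✓accept
'a' @ 3: {}  — dead — no transitions
rest 'c' ignored (set empty)
end set {} — state 1 not in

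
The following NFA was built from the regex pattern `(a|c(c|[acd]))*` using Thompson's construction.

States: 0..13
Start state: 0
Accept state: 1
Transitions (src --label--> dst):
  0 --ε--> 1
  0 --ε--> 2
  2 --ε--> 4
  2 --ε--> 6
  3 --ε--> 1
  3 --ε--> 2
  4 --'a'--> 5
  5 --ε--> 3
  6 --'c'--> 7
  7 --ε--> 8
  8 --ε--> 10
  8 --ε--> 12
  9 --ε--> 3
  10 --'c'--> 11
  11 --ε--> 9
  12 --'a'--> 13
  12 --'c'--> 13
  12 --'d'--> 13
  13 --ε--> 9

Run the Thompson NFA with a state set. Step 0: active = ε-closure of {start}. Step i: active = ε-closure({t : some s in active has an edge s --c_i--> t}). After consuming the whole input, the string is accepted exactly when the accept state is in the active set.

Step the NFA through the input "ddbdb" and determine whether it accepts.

Answer: REJECT

Trace:
S₀ = ε-closure({0}) = {0,1,2,4,6}
'd' @ 1: {}  — dead — no transitions
rest 'dbdb' ignored (set empty)
end set {} — state 1 not in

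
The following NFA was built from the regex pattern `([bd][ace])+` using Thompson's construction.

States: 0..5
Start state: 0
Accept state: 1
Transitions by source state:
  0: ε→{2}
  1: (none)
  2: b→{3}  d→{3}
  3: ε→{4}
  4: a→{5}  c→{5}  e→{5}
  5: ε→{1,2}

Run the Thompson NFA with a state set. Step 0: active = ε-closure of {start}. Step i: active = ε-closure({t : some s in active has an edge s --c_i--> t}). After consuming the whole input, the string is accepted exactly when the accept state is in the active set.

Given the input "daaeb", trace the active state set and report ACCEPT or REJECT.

S₀ = ε-closure({0}) = {0,2}
'd' @ 1: {3,4}
'a' @ 2: {1,2,5}  ✓accept
'a' @ 3: {}  — dead — no transitions
rest 'eb' ignored (set empty)
after full input: {}  (accept=1 not in)

Answer: REJECT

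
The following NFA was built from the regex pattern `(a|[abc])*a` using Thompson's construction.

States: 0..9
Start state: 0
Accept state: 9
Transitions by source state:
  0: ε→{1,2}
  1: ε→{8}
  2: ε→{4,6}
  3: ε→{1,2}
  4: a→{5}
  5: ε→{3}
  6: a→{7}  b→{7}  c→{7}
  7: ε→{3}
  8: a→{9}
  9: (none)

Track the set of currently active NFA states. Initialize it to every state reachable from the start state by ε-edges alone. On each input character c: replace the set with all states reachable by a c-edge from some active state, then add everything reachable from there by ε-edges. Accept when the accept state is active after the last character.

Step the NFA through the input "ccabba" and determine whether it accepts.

start: ε-closure({0}) = {0,1,2,4,6,8}
'c' @ 1: {1,2,3,4,6,7,8}
'c' @ 2: {1,2,3,4,6,7,8}
'a' @ 3: {1,2,3,4,5,6,7,8,9}  (accept∈set)
'b' @ 4: {1,2,3,4,6,7,8}
'b' @ 5: {1,2,3,4,6,7,8}
'a' @ 6: {1,2,3,4,5,6,7,8,9}  (accept∈set)
end set {1,2,3,4,5,6,7,8,9} — state 9 in

Answer: ACCEPT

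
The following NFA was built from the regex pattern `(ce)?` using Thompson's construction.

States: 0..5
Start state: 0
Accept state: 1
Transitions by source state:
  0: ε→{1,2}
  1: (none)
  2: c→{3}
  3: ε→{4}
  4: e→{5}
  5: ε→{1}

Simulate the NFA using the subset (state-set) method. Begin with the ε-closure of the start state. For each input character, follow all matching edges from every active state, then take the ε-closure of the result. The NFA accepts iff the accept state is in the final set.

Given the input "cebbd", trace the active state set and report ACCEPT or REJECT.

S₀ = ε-closure({0}) = {0,1,2}
'c' @ 1: {3,4}
'e' @ 2: {1,5}  [accepting]
'b' @ 3: {}  — dead — no transitions
rest 'bd' ignored (set empty)
after full input: {}  (accept=1 not in)

Answer: REJECT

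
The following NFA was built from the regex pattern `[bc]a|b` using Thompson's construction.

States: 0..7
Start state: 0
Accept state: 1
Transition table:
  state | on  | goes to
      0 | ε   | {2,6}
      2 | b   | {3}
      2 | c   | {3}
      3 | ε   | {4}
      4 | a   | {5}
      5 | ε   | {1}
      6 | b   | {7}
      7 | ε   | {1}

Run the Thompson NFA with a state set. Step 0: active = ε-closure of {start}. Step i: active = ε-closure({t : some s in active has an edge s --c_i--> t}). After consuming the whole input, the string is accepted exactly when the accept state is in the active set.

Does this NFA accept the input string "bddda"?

Answer: REJECT

Steps:
start: ε-closure({0}) = {0,2,6}
'b' @ 1: {1,3,4,7}  (accept∈set)
'd' @ 2: {}  — no active states
rest 'dda' ignored (set empty)
end set {} — state 1 not in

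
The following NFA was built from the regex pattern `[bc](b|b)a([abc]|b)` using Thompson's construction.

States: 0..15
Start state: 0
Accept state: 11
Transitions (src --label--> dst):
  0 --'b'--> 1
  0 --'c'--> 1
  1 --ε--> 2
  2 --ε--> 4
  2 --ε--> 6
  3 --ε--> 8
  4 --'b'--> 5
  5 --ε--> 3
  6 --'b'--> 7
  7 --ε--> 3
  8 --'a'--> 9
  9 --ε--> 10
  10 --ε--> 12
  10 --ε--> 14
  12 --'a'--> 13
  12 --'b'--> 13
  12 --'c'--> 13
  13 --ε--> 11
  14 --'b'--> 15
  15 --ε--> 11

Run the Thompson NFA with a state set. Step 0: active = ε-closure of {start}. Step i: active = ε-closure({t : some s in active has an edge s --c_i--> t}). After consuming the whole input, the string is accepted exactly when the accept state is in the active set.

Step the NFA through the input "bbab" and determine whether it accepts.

Answer: ACCEPT

Derivation:
initial (ε-close {0}): {0}
'b' @ 1: {1,2,4,6}
'b' @ 2: {3,5,7,8}
'a' @ 3: {9,10,12,14}
'b' @ 4: {11,13,15}  (accept∈set)
after full input: {11,13,15}  (accept=11 in)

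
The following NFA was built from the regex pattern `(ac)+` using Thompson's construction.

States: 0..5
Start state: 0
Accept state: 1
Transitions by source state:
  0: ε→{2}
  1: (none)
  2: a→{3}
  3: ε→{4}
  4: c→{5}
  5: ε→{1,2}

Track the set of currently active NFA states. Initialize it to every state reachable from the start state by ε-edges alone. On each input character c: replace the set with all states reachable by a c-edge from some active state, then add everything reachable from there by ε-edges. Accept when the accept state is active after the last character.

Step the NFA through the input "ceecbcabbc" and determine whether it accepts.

Answer: REJECT

Trace:
initial (ε-close {0}): {0,2}
'c' @ 1: {}  — state set empty
rest 'eecbcabbc' ignored (set empty)
after full input: {}  (accept=1 not in)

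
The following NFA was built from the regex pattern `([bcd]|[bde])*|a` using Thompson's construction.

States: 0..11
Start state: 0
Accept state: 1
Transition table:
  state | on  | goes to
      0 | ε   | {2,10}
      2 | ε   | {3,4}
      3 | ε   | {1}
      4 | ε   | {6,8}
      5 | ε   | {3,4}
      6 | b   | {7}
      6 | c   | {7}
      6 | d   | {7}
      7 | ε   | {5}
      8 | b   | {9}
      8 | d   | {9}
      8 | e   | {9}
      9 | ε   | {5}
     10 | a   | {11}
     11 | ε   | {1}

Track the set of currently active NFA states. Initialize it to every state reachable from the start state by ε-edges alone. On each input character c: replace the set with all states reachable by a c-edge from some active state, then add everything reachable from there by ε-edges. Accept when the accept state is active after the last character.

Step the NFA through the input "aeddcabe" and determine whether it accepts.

start: ε-closure({0}) = {0,1,2,3,4,6,8,10}
'a' @ 1: {1,11}  ✓accept
'e' @ 2: {}  — no active states
rest 'ddcabe' ignored (set empty)
final: {}; accept 1 not in set

Answer: REJECT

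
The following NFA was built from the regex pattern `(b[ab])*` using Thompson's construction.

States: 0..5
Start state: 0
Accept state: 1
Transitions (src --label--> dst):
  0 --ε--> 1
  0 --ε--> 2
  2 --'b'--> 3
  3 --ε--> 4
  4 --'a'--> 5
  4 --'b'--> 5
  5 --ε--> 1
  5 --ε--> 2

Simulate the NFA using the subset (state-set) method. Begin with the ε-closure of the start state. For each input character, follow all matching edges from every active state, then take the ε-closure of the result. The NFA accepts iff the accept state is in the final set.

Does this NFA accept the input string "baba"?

start: ε-closure({0}) = {0,1,2}
'b' @ 1: {3,4}
'a' @ 2: {1,2,5}  [accepting]
'b' @ 3: {3,4}
'a' @ 4: {1,2,5}  [accepting]
after full input: {1,2,5}  (accept=1 in)

Answer: ACCEPT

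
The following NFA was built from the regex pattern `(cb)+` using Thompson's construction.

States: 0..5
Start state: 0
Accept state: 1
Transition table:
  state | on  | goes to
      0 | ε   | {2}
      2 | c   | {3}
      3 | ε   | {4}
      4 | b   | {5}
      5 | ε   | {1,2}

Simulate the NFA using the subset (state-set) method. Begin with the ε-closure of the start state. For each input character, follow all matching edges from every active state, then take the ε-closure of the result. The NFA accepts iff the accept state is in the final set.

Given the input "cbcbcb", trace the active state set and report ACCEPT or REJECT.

Answer: ACCEPT

Trace:
initial (ε-close {0}): {0,2}
'c' @ 1: {3,4}
'b' @ 2: {1,2,5}  (accept∈set)
'c' @ 3: {3,4}
'b' @ 4: {1,2,5}  (accept∈set)
'c' @ 5: {3,4}
'b' @ 6: {1,2,5}  (accept∈set)
end set {1,2,5} — state 1 in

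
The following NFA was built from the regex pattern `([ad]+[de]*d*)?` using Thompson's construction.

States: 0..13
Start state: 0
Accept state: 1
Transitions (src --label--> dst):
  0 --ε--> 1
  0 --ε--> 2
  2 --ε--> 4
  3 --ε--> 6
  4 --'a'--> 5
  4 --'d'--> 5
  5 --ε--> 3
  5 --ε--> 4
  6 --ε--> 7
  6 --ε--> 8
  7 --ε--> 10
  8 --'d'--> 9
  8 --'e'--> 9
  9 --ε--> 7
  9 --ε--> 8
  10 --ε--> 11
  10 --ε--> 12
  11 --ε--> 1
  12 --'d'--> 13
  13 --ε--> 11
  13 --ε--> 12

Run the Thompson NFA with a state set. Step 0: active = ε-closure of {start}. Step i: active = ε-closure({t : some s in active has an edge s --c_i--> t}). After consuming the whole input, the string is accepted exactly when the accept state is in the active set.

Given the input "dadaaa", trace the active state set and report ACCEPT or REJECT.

S₀ = ε-closure({0}) = {0,1,2,4}
'd' @ 1: {1,3,4,5,6,7,8,10,11,12}  (accept∈set)
'a' @ 2: {1,3,4,5,6,7,8,10,11,12}  (accept∈set)
'd' @ 3: {1,3,4,5,6,7,8,9,10,11,12,13}  (accept∈set)
'a' @ 4: {1,3,4,5,6,7,8,10,11,12}  (accept∈set)
'a' @ 5: {1,3,4,5,6,7,8,10,11,12}  (accept∈set)
'a' @ 6: {1,3,4,5,6,7,8,10,11,12}  (accept∈set)
end set {1,3,4,5,6,7,8,10,11,12} — state 1 in

Answer: ACCEPT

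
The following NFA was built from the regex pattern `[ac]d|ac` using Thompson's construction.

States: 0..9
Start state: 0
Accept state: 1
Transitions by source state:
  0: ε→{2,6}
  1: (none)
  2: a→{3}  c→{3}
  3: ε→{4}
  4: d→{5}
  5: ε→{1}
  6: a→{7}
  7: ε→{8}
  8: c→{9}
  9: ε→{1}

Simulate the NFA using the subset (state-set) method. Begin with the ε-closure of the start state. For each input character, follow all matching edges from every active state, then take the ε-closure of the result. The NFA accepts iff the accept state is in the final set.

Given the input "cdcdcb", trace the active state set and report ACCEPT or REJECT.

start: ε-closure({0}) = {0,2,6}
'c' @ 1: {3,4}
'd' @ 2: {1,5}  ✓accept
'c' @ 3: {}  — state set empty
rest 'dcb' ignored (set empty)
end set {} — state 1 not in

Answer: REJECT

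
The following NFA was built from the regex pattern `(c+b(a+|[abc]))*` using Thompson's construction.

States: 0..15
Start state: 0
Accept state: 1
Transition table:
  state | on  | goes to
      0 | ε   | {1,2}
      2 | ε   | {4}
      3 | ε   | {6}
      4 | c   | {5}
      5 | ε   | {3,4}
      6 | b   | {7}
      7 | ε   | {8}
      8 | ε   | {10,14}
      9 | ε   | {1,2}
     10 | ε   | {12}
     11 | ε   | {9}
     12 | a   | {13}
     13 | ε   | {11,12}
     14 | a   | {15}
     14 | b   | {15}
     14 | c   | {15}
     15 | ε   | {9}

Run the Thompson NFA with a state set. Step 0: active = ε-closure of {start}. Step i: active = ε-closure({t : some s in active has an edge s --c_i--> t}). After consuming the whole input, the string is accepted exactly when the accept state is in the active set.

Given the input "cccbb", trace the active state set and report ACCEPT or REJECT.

Answer: ACCEPT

Derivation:
start: ε-closure({0}) = {0,1,2,4}
'c' @ 1: {3,4,5,6}
'c' @ 2: {3,4,5,6}
'c' @ 3: {3,4,5,6}
'b' @ 4: {7,8,10,12,14}
'b' @ 5: {1,2,4,9,15}  (accept∈set)
end set {1,2,4,9,15} — state 1 in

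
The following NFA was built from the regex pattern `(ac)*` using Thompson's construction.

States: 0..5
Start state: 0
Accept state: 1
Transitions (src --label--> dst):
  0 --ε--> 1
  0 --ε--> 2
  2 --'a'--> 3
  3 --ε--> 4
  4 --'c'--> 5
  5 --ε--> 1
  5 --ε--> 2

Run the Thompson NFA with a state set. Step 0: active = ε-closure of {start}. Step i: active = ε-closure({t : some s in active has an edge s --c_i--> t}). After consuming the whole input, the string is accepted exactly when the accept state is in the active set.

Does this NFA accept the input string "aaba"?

Answer: REJECT

Trace:
start: ε-closure({0}) = {0,1,2}
'a' @ 1: {3,4}
'a' @ 2: {}  — dead — no transitions
rest 'ba' ignored (set empty)
after full input: {}  (accept=1 not in)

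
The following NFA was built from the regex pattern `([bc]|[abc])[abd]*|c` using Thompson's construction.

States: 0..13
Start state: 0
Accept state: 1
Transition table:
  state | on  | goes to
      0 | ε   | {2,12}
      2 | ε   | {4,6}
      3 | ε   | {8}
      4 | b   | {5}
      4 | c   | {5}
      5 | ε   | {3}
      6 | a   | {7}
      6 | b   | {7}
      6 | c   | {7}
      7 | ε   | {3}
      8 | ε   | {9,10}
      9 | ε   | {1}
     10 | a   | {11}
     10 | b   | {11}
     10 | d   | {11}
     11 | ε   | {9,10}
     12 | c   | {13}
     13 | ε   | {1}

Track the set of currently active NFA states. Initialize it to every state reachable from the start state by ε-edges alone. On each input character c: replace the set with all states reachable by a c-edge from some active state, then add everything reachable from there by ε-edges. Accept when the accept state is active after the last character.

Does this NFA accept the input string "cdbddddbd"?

Answer: ACCEPT

Steps:
start: ε-closure({0}) = {0,2,4,6,12}
'c' @ 1: {1,3,5,7,8,9,10,13}  [accepting]
'd' @ 2: {1,9,10,11}  [accepting]
'b' @ 3: {1,9,10,11}  [accepting]
'd' @ 4: {1,9,10,11}  [accepting]
'd' @ 5: {1,9,10,11}  [accepting]
'd' @ 6: {1,9,10,11}  [accepting]
'd' @ 7: {1,9,10,11}  [accepting]
'b' @ 8: {1,9,10,11}  [accepting]
'd' @ 9: {1,9,10,11}  [accepting]
after full input: {1,9,10,11}  (accept=1 in)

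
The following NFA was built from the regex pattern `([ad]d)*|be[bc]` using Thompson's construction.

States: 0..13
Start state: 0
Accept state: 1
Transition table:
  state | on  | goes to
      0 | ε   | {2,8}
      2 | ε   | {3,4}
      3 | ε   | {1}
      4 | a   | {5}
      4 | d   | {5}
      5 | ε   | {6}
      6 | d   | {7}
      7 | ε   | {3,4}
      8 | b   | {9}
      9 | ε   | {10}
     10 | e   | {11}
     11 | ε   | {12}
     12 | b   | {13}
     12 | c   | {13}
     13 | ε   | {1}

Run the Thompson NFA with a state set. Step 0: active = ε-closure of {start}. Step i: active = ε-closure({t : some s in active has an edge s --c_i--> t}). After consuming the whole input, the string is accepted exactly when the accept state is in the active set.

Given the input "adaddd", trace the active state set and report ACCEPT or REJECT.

Answer: ACCEPT

Steps:
S₀ = ε-closure({0}) = {0,1,2,3,4,8}
'a' @ 1: {5,6}
'd' @ 2: {1,3,4,7}  [accepting]
'a' @ 3: {5,6}
'd' @ 4: {1,3,4,7}  [accepting]
'd' @ 5: {5,6}
'd' @ 6: {1,3,4,7}  [accepting]
after full input: {1,3,4,7}  (accept=1 in)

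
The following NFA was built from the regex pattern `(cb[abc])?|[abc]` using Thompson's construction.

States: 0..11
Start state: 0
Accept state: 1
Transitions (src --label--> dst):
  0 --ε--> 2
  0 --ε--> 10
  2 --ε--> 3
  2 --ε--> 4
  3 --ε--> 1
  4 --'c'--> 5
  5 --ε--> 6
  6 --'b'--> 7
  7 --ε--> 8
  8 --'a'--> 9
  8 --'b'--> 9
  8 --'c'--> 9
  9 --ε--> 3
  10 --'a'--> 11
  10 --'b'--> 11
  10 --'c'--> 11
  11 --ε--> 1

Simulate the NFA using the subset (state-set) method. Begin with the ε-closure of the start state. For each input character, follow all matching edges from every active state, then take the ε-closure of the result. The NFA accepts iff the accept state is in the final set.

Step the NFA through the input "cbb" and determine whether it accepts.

S₀ = ε-closure({0}) = {0,1,2,3,4,10}
'c' @ 1: {1,5,6,11}  [accepting]
'b' @ 2: {7,8}
'b' @ 3: {1,3,9}  [accepting]
final: {1,3,9}; accept 1 in set

Answer: ACCEPT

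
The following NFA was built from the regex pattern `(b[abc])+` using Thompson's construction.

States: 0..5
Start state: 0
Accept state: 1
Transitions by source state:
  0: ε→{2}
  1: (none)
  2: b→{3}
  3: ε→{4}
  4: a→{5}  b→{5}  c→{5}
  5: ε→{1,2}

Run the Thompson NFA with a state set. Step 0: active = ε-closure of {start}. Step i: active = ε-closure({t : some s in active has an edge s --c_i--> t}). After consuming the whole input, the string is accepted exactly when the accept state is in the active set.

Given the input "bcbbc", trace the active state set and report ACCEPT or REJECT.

start: ε-closure({0}) = {0,2}
'b' @ 1: {3,4}
'c' @ 2: {1,2,5}  ✓accept
'b' @ 3: {3,4}
'b' @ 4: {1,2,5}  ✓accept
'c' @ 5: {}  — dead — no transitions
final: {}; accept 1 not in set

Answer: REJECT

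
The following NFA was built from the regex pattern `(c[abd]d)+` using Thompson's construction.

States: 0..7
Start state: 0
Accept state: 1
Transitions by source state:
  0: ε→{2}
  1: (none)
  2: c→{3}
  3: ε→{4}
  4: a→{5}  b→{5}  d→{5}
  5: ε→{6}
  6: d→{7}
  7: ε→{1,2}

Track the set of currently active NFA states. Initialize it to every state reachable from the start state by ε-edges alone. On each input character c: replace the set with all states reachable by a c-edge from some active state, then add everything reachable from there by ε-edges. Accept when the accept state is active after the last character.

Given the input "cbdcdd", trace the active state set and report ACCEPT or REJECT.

S₀ = ε-closure({0}) = {0,2}
'c' @ 1: {3,4}
'b' @ 2: {5,6}
'd' @ 3: {1,2,7}  [accepting]
'c' @ 4: {3,4}
'd' @ 5: {5,6}
'd' @ 6: {1,2,7}  [accepting]
final: {1,2,7}; accept 1 in set

Answer: ACCEPT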